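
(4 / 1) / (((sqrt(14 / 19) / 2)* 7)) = 4* sqrt(266) / 49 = 1.33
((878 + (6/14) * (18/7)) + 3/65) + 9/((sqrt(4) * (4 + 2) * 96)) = 879.16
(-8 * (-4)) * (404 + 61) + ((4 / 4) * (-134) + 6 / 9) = 44240 / 3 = 14746.67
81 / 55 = 1.47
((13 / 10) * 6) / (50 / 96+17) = 0.45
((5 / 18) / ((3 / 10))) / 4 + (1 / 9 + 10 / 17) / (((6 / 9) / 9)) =17759 / 1836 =9.67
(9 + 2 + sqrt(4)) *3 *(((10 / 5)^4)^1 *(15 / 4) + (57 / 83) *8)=212004 / 83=2554.27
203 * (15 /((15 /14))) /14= 203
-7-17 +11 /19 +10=-255 /19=-13.42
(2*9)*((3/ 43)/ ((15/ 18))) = 324/ 215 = 1.51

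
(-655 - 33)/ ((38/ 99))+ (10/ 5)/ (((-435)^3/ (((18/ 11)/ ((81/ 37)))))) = -277521479831812/ 154830517875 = -1792.42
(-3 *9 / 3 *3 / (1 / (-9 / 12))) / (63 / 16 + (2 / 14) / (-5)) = 11340 / 2189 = 5.18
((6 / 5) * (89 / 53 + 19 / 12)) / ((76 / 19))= 415 / 424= 0.98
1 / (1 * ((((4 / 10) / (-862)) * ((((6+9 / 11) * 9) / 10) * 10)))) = -4741 / 135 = -35.12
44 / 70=22 / 35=0.63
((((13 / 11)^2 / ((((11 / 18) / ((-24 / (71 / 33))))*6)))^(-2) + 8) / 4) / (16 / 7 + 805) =75138989863 / 30120779729664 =0.00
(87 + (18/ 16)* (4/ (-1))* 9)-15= 63/ 2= 31.50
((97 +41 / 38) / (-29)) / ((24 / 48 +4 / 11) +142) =-40997 / 1731793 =-0.02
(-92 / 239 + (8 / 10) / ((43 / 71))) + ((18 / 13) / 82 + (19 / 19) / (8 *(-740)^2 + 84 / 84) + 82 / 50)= 1555497482649271 / 599911379261025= 2.59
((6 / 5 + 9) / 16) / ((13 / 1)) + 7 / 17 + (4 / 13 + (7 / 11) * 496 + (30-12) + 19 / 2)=66882617 / 194480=343.90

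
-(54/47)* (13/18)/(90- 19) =-39/3337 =-0.01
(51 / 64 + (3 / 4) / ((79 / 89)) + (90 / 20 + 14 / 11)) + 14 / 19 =8613597 / 1056704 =8.15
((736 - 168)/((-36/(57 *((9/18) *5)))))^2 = 45495025/9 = 5055002.78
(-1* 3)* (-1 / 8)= 3 / 8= 0.38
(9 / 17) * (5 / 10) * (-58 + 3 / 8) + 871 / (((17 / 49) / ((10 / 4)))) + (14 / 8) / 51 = 300533 / 48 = 6261.10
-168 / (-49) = 24 / 7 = 3.43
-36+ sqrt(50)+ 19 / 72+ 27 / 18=-27.17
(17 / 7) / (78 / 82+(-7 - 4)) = -697 / 2884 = -0.24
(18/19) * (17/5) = 306/95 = 3.22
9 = 9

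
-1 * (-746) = 746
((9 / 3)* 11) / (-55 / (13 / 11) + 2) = -143 / 193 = -0.74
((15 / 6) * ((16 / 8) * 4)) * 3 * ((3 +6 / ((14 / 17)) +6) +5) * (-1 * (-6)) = 53640 / 7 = 7662.86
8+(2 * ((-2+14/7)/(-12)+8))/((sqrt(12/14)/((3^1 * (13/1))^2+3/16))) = 26297.12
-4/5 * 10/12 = -2/3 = -0.67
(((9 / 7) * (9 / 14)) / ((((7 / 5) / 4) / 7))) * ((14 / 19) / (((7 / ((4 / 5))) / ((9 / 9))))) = 1296 / 931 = 1.39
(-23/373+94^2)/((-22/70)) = -115353175/4103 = -28114.35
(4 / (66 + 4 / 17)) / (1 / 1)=34 / 563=0.06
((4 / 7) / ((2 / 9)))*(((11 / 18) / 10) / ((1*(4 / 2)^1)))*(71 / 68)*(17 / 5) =781 / 2800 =0.28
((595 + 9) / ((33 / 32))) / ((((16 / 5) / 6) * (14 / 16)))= 96640 / 77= 1255.06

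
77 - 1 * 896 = -819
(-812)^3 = -535387328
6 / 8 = 0.75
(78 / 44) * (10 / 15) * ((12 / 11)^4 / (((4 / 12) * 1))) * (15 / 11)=12130560 / 1771561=6.85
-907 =-907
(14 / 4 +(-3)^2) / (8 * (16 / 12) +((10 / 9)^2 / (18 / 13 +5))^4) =51073127580386025 / 43588114401929408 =1.17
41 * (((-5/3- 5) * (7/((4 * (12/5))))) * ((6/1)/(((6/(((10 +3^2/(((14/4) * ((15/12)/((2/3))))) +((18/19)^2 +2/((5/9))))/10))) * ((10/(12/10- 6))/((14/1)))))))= 57544648/27075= 2125.38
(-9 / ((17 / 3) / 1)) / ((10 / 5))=-27 / 34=-0.79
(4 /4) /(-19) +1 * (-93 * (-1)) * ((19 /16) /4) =33509 /1216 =27.56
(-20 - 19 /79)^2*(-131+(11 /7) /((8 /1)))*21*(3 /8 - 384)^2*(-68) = 8996394874835800575 /798848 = 11261710456602.26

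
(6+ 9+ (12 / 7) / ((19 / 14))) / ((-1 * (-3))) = 103 / 19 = 5.42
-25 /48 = -0.52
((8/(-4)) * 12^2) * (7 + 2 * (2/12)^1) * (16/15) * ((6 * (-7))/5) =473088/25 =18923.52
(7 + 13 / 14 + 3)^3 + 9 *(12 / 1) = 1413.24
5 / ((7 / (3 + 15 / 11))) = 3.12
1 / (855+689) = 1 / 1544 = 0.00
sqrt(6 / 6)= 1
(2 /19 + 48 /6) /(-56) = -11 /76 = -0.14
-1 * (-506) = 506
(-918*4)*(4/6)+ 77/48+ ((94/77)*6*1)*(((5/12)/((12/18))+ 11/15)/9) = -135566897/55440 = -2445.29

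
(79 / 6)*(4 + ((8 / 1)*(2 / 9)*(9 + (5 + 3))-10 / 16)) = 191101 / 432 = 442.36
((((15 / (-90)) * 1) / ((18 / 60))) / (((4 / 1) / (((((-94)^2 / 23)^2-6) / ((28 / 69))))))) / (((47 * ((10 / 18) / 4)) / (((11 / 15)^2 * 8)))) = -18893356724 / 567525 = -33290.79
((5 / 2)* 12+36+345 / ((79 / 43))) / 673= 0.38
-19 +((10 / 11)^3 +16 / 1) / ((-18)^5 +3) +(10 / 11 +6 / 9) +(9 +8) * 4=127198565099 / 2515011015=50.58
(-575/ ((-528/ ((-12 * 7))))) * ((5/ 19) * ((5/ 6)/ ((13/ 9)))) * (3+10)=-180.55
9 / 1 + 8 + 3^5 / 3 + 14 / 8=399 / 4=99.75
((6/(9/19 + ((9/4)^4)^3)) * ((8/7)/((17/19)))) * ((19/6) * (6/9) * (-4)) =-7364795170816/1915773451145631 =-0.00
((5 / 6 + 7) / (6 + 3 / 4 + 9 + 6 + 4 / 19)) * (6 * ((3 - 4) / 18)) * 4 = -7144 / 15021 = -0.48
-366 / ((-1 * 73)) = 366 / 73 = 5.01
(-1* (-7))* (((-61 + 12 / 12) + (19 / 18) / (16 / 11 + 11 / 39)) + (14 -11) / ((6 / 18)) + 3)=-1482901 / 4470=-331.75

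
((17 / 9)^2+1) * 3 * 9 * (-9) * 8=-8880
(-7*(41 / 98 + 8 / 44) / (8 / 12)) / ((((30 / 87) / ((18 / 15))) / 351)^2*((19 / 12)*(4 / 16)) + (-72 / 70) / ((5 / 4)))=542999623268700 / 70900453452433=7.66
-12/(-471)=4/157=0.03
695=695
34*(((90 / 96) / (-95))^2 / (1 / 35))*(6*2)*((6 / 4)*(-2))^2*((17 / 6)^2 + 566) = 331983225 / 46208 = 7184.54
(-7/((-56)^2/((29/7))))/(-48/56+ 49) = -29/150976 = -0.00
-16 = -16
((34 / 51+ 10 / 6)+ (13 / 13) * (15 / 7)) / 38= 47 / 399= 0.12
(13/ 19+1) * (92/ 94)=1472/ 893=1.65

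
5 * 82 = 410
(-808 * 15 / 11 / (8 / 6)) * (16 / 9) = -1469.09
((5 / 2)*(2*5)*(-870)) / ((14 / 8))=-12428.57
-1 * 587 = -587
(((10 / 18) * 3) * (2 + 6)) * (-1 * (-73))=2920 / 3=973.33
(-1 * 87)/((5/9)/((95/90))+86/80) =-66120/1217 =-54.33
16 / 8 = 2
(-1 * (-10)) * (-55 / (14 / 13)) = -3575 / 7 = -510.71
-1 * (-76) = 76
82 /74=41 /37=1.11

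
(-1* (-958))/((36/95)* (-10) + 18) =67.41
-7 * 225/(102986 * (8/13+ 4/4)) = -75/7922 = -0.01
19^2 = 361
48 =48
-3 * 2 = -6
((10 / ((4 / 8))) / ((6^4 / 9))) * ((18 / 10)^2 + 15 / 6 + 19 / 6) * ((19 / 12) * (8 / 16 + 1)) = 3173 / 1080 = 2.94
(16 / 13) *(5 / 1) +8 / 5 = 504 / 65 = 7.75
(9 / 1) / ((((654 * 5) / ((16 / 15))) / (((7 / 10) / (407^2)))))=28 / 2256967625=0.00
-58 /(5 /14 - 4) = 812 /51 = 15.92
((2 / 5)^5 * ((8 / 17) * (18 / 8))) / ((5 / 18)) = 10368 / 265625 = 0.04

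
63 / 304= 0.21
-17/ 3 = -5.67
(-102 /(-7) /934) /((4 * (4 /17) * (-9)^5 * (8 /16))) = -289 /514749816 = -0.00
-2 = -2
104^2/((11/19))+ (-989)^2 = 996803.18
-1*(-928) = 928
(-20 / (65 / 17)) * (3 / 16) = -0.98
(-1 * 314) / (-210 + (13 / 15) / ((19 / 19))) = 1.50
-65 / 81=-0.80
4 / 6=2 / 3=0.67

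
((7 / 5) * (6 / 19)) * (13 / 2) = 273 / 95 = 2.87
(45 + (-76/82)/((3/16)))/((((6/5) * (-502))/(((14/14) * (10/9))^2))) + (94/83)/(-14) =-0.16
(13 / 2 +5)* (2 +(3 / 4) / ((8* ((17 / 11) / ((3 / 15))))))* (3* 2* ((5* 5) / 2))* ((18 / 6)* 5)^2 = 424841625 / 1088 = 390479.43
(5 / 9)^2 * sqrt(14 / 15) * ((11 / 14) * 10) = 275 * sqrt(210) / 1701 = 2.34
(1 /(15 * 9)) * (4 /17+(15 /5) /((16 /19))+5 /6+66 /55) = 23791 /550800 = 0.04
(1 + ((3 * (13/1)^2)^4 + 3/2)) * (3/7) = 396445130421/14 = 28317509315.79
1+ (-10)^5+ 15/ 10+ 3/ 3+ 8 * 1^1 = -199977/ 2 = -99988.50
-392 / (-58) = 196 / 29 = 6.76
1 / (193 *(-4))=-1 / 772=-0.00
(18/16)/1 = 9/8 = 1.12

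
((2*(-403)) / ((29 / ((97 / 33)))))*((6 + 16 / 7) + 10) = -10007296 / 6699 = -1493.85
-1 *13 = -13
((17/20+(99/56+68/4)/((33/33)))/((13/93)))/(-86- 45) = -510849/476840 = -1.07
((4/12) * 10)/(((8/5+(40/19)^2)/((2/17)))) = 9025/138822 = 0.07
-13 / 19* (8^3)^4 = -893353197568 / 19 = -47018589345.68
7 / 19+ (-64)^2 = 77831 / 19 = 4096.37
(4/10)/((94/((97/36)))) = 97/8460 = 0.01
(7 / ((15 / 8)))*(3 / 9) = 56 / 45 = 1.24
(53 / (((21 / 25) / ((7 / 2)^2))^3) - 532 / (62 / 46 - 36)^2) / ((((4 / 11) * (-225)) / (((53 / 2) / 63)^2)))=-796437815055211087 / 2240505119462400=-355.47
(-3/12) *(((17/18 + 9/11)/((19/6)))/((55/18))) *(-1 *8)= 4188/11495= 0.36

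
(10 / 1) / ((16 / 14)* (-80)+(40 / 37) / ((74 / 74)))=-259 / 2340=-0.11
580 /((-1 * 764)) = -145 /191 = -0.76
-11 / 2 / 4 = -1.38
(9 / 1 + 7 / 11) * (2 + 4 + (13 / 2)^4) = 1518821 / 88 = 17259.33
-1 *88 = -88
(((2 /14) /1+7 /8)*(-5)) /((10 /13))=-741 /112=-6.62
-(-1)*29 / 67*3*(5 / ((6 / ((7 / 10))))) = 203 / 268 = 0.76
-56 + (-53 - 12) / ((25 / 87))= -1411 / 5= -282.20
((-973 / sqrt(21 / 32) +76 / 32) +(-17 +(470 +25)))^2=321291803 / 192 - 178059*sqrt(42)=519440.60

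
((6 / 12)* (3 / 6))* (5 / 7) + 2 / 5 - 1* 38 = -5239 / 140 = -37.42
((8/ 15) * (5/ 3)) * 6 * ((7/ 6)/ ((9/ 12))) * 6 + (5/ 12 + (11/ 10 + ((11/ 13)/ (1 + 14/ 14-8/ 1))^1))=119699/ 2340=51.15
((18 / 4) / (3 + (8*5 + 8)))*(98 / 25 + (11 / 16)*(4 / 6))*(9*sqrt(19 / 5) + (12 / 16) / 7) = 7881 / 190400 + 23643*sqrt(95) / 34000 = 6.82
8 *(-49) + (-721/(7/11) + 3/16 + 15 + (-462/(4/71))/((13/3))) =-707665/208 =-3402.24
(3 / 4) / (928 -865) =1 / 84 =0.01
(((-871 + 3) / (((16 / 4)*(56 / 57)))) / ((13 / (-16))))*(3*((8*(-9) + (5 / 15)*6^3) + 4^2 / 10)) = 84816 / 65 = 1304.86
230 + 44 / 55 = 1154 / 5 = 230.80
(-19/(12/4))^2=361/9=40.11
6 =6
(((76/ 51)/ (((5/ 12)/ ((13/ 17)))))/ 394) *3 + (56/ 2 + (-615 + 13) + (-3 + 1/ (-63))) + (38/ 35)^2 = -361432000292/ 627686325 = -575.82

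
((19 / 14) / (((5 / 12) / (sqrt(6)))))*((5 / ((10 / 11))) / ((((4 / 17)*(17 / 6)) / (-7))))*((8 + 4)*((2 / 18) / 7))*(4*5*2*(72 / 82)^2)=-13001472*sqrt(6) / 11767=-2706.46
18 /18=1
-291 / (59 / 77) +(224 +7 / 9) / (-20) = -4152617 / 10620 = -391.02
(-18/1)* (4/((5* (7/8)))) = -16.46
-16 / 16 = -1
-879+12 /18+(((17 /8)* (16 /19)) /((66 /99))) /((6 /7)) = -99773 /114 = -875.20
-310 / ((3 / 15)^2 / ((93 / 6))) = -120125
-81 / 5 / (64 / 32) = -81 / 10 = -8.10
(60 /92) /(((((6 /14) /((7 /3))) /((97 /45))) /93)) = 147343 /207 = 711.80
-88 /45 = -1.96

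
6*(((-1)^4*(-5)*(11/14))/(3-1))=-165/14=-11.79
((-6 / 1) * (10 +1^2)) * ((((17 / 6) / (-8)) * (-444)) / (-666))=187 / 12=15.58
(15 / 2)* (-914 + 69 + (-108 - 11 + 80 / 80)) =-14445 / 2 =-7222.50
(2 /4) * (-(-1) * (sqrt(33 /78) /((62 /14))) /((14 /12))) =3 * sqrt(286) /806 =0.06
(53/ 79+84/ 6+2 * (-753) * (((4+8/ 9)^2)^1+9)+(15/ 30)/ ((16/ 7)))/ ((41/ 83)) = -280624488439/ 2798496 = -100276.89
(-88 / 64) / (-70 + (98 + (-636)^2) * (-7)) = 11 / 22657824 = 0.00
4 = 4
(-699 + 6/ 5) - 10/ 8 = -13981/ 20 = -699.05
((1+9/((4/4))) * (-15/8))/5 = -15/4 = -3.75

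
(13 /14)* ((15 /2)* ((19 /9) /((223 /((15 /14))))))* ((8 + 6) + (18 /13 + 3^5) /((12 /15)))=22.57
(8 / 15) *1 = 8 / 15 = 0.53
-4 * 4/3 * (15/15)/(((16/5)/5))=-25/3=-8.33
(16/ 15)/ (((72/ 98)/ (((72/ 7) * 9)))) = 134.40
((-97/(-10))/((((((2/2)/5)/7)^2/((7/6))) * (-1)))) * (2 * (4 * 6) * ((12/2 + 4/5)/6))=-2262428/3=-754142.67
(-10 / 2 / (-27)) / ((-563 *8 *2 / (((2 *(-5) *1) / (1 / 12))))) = 25 / 10134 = 0.00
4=4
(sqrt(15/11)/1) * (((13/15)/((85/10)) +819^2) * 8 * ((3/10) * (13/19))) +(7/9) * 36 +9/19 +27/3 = 712/19 +8894292212 * sqrt(165)/88825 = 1286266.04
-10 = -10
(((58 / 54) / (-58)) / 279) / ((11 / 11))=-1 / 15066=-0.00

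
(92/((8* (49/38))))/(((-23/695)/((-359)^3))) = 610972624195/49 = 12468829065.20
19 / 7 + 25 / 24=631 / 168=3.76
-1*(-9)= 9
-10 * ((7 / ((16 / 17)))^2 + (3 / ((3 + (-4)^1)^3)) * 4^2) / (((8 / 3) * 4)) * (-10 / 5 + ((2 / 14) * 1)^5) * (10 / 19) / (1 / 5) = 23608930875 / 653993984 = 36.10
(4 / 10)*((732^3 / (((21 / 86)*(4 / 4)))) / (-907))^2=1254498702810.94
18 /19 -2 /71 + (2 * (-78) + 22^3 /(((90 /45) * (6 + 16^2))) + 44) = -16039050 /176719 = -90.76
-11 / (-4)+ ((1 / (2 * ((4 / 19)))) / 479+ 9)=45045 / 3832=11.75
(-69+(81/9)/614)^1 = -42357/614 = -68.99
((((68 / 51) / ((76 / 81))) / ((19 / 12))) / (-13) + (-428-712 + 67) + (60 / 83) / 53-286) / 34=-28057028709 / 701913238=-39.97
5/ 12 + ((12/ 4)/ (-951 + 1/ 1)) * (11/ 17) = 40177/ 96900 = 0.41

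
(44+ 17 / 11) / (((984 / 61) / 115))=1171505 / 3608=324.70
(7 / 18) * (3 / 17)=7 / 102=0.07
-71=-71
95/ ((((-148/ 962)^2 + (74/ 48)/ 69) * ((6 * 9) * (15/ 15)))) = 1477060/ 38631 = 38.24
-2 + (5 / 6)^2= -47 / 36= -1.31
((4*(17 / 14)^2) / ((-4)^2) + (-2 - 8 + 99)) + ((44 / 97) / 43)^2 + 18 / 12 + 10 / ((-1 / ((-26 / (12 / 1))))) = 112.54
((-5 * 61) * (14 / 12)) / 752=-2135 / 4512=-0.47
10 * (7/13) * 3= 210/13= 16.15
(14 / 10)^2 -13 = -276 / 25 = -11.04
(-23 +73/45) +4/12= -947/45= -21.04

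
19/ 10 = 1.90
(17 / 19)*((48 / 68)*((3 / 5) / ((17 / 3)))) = 108 / 1615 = 0.07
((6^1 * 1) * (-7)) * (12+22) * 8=-11424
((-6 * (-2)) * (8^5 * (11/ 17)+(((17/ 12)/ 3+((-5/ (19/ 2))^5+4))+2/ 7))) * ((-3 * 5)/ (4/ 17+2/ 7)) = -1124806424393105/ 153518138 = -7326863.39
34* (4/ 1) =136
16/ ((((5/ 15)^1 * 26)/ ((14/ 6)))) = 56/ 13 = 4.31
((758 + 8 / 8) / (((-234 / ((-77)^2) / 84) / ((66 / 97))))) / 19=-1386034188 / 23959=-57850.25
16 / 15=1.07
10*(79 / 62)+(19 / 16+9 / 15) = 36033 / 2480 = 14.53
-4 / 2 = -2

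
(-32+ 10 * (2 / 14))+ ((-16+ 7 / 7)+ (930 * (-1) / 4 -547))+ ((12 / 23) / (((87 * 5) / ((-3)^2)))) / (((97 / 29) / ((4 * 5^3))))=-25719881 / 31234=-823.46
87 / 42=29 / 14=2.07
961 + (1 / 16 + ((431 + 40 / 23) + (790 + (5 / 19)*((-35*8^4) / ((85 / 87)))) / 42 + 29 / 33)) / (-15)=9080461521 / 9152528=992.13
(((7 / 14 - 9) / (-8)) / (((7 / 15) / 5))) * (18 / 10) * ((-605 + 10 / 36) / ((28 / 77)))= -4361775 / 128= -34076.37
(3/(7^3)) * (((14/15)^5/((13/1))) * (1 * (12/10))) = 3136/5484375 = 0.00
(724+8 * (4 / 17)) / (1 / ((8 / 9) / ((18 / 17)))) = 49360 / 81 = 609.38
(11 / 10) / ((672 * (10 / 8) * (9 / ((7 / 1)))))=11 / 10800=0.00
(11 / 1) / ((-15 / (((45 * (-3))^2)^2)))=-243577125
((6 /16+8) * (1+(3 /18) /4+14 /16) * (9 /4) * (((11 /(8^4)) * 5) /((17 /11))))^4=61195159681515419371700625 /6310668336252090206289657856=0.01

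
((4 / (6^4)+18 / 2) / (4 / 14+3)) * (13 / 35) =37921 / 37260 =1.02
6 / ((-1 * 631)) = -6 / 631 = -0.01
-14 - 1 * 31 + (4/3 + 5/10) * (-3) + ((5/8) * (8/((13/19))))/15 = -3901/78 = -50.01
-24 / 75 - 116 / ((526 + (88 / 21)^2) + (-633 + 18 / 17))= 16440556 / 16564825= 0.99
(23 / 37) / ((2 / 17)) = 391 / 74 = 5.28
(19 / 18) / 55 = 19 / 990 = 0.02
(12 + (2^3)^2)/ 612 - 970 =-148391/ 153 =-969.88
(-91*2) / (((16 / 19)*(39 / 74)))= -4921 / 12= -410.08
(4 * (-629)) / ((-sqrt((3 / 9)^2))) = 7548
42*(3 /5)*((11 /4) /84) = 33 /40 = 0.82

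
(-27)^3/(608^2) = -19683/369664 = -0.05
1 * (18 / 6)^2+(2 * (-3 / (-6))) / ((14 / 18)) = 72 / 7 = 10.29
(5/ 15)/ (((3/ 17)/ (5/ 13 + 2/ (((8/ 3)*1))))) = 1003/ 468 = 2.14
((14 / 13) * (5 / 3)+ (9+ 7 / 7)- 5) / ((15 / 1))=53 / 117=0.45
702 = 702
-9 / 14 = -0.64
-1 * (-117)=117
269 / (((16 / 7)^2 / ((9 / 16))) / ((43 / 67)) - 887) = -5101047 / 16545749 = -0.31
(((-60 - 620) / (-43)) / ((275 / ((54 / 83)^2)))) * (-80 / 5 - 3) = -7534944 / 16292485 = -0.46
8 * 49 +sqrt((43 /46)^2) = 18075 /46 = 392.93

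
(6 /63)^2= 4 /441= 0.01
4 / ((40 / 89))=89 / 10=8.90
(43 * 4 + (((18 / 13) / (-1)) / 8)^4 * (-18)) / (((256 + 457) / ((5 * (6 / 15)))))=628739927 / 1303295552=0.48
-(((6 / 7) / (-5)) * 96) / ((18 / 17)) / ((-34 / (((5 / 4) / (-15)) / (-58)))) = -2 / 3045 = -0.00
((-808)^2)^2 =426231402496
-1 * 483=-483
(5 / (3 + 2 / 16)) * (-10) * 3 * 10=-480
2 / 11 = 0.18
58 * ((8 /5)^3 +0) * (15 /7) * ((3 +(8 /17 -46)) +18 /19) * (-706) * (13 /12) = 16190258.94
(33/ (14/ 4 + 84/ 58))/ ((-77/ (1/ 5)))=-174/ 10045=-0.02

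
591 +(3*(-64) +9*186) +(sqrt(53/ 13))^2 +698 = 36076/ 13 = 2775.08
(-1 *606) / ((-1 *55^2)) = 0.20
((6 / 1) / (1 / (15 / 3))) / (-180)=-0.17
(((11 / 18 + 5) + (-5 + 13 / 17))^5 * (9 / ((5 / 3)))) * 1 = 13225450646101 / 496836361440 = 26.62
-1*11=-11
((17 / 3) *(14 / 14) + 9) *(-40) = -1760 / 3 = -586.67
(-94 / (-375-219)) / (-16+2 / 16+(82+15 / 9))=376 / 161073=0.00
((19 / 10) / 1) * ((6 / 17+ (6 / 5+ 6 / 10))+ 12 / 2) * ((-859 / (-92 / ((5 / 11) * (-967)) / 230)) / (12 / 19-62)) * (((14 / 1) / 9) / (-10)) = -14693420917 / 396440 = -37063.42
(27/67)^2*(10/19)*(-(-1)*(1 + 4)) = 36450/85291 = 0.43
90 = 90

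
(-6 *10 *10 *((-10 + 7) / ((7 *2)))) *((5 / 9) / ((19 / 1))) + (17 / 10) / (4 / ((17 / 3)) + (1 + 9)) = 135491 / 34580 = 3.92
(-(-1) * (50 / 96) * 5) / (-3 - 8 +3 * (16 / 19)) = -2375 / 7728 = -0.31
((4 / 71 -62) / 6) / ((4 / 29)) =-21257 / 284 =-74.85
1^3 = 1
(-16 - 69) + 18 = -67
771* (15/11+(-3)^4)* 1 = 698526/11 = 63502.36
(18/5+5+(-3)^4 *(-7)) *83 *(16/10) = -1853888/25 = -74155.52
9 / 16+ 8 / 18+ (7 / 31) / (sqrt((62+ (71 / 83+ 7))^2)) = 13072837 / 12941136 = 1.01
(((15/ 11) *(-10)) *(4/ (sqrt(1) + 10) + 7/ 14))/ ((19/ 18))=-1350/ 121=-11.16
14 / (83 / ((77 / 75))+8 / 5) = 0.17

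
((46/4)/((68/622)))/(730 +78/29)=207437/1444864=0.14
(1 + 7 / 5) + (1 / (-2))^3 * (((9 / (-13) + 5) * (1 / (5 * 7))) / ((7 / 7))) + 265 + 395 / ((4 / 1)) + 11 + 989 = 71039 / 52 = 1366.13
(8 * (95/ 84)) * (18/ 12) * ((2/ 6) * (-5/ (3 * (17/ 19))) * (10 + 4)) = -18050/ 153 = -117.97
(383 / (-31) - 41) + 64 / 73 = -118758 / 2263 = -52.48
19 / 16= 1.19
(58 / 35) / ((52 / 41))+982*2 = 1788429 / 910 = 1965.31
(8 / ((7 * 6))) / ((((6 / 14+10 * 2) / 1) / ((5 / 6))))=10 / 1287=0.01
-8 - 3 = -11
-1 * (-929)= 929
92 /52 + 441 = 5756 /13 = 442.77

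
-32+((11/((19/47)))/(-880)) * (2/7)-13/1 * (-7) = 313833/5320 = 58.99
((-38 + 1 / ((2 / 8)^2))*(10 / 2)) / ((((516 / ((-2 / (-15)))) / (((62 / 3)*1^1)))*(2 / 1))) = -341 / 1161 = -0.29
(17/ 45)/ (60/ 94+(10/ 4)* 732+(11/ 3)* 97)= 799/ 4624035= 0.00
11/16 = 0.69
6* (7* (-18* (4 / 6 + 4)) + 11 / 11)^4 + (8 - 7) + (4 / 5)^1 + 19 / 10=7123667745697 / 10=712366774569.70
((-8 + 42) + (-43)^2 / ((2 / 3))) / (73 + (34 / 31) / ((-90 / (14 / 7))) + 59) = 21.27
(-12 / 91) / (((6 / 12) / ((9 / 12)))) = -18 / 91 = -0.20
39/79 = 0.49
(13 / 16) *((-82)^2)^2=36734893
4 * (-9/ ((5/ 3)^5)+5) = 53752/ 3125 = 17.20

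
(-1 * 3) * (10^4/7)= -30000/7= -4285.71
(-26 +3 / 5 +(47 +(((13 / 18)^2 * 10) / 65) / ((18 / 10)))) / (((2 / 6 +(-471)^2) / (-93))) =-4891459 / 539074440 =-0.01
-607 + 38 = -569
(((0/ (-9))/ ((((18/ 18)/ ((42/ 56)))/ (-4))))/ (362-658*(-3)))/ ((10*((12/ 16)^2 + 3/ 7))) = 0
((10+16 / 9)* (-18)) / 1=-212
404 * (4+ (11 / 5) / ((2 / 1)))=10302 / 5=2060.40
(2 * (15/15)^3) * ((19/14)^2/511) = 361/50078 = 0.01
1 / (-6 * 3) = -1 / 18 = -0.06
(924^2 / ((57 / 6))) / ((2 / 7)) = 5976432 / 19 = 314549.05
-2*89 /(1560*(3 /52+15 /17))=-1513 /12465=-0.12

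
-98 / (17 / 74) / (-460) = 1813 / 1955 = 0.93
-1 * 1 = -1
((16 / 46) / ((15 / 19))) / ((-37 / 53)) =-8056 / 12765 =-0.63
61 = 61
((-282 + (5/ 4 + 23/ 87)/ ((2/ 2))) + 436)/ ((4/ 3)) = 54119/ 464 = 116.64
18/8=9/4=2.25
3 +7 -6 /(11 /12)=38 /11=3.45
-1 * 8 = -8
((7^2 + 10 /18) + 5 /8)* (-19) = -68647 /72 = -953.43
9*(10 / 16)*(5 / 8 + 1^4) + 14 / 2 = 1033 / 64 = 16.14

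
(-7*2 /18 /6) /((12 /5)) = -35 /648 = -0.05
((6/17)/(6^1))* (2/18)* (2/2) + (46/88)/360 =239/29920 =0.01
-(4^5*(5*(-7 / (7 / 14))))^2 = -5138022400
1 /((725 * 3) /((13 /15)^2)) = 169 /489375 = 0.00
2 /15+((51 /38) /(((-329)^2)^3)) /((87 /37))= 2795033244948321719 /20962749337112342130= 0.13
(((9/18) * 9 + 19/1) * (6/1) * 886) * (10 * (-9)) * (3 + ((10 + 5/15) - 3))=-116181180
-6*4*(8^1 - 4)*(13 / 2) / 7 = -624 / 7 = -89.14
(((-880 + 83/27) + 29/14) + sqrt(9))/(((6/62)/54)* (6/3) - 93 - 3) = 10216391/1124886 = 9.08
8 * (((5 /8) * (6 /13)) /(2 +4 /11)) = 165 /169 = 0.98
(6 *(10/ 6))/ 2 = 5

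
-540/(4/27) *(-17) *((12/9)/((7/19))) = 1569780/7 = 224254.29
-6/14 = -3/7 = -0.43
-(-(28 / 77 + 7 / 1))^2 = -6561 / 121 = -54.22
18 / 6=3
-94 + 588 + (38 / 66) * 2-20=475.15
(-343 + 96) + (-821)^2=673794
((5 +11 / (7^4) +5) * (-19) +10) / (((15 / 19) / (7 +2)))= -24646173 / 12005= -2052.99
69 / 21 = 23 / 7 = 3.29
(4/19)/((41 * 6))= 2/2337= 0.00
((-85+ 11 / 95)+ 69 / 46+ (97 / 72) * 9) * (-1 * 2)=54157 / 380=142.52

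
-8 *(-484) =3872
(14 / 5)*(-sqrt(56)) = -28*sqrt(14) / 5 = -20.95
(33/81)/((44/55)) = 55/108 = 0.51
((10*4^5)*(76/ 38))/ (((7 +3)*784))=128/ 49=2.61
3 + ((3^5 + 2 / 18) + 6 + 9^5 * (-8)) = -4249259 / 9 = -472139.89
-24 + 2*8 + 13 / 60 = -467 / 60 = -7.78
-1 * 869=-869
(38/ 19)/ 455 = 2/ 455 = 0.00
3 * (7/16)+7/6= 119/48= 2.48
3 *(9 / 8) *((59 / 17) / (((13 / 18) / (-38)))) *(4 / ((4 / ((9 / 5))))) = -2451627 / 2210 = -1109.33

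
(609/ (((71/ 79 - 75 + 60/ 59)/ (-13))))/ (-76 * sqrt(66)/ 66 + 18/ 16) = -44871782592 * sqrt(66)/ 31025867357 - 43838550756/ 31025867357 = -13.16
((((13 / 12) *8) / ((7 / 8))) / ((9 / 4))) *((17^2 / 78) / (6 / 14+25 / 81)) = 22.12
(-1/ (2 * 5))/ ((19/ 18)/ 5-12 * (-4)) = -9/ 4339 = -0.00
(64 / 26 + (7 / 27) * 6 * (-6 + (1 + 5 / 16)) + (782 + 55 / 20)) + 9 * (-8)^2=423047 / 312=1355.92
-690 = -690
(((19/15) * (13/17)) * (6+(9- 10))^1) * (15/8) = 1235/136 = 9.08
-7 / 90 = -0.08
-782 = -782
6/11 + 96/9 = 370/33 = 11.21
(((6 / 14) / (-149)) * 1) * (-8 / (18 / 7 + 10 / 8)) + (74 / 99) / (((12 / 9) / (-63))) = -12385599 / 350746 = -35.31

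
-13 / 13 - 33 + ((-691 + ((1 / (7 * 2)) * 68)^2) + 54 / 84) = -68675 / 98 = -700.77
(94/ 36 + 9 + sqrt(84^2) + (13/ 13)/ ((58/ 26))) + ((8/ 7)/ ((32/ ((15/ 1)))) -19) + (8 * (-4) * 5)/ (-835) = 94933711/ 1220436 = 77.79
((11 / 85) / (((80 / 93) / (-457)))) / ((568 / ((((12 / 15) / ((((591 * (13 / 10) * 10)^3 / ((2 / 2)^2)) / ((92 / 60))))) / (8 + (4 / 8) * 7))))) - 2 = -10947873367026335837 / 5473936683513090000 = -2.00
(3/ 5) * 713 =2139/ 5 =427.80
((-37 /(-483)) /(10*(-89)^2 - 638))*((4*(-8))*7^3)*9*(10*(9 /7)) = -559440 /451789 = -1.24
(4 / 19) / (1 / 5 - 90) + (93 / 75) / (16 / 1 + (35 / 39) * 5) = 9914479 / 170406725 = 0.06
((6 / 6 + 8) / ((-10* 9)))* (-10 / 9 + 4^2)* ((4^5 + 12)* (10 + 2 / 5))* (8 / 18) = -14437696 / 2025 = -7129.73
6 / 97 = 0.06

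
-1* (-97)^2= -9409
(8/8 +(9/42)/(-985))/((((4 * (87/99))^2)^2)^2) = 19390155619688667/452093413604208803840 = 0.00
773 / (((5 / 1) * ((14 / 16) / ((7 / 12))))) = 1546 / 15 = 103.07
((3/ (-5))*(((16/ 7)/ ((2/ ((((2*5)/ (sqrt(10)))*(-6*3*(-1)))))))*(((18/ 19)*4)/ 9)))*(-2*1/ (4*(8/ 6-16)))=-1296*sqrt(10)/ 7315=-0.56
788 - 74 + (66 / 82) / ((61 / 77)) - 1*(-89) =2010844 / 2501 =804.02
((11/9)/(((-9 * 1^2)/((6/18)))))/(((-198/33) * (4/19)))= 209/5832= 0.04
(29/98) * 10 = 145/49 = 2.96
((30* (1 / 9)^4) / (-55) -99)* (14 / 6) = -16671515 / 72171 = -231.00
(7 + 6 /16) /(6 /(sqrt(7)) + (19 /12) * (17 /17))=-23541 /5314 + 6372 * sqrt(7) /2657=1.92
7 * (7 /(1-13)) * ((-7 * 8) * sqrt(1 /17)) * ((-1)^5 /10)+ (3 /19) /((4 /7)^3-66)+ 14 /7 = 856783 /428906-343 * sqrt(17) /255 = -3.55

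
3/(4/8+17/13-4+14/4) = 39/17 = 2.29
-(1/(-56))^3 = 1/175616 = 0.00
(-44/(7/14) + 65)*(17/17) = -23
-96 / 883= -0.11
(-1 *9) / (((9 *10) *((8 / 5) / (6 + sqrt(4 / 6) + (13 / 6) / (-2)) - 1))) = 0.14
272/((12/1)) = 22.67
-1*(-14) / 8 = 7 / 4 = 1.75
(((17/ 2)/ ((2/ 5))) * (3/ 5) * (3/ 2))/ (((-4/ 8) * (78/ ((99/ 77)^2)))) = -4131/ 5096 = -0.81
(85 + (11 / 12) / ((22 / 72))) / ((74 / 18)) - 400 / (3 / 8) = -1045.26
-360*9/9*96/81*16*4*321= -8765440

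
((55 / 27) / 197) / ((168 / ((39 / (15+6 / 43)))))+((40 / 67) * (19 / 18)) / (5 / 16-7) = -130776204775 / 1390136947416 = -0.09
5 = 5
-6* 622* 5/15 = -1244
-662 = -662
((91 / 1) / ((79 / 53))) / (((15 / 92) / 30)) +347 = 11580.32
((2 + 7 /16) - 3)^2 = 0.32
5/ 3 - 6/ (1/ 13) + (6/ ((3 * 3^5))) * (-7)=-18563/ 243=-76.39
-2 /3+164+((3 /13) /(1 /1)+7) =6652 /39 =170.56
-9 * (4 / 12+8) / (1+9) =-15 / 2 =-7.50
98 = 98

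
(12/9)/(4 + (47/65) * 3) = 260/1203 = 0.22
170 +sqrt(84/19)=2*sqrt(399)/19 +170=172.10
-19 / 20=-0.95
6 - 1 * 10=-4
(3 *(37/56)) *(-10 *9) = -4995/28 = -178.39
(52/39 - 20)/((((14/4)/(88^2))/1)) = -123904/3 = -41301.33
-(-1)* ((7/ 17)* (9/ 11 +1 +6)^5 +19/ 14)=461070496721/ 38330138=12028.93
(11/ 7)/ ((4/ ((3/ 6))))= 11/ 56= 0.20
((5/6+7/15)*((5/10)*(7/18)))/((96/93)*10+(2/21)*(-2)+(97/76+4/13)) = 4877509/226069890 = 0.02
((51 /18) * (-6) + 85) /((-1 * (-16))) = 17 /4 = 4.25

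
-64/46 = -1.39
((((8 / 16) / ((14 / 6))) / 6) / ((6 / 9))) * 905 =48.48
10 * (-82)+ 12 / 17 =-13928 / 17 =-819.29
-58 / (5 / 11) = -638 / 5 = -127.60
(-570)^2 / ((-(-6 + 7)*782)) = -162450 / 391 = -415.47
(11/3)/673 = 11/2019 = 0.01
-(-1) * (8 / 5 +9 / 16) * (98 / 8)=8477 / 320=26.49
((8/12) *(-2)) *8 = -32/3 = -10.67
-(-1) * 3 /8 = 3 /8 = 0.38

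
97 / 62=1.56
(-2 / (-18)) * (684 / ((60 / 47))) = 893 / 15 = 59.53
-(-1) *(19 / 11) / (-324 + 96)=-1 / 132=-0.01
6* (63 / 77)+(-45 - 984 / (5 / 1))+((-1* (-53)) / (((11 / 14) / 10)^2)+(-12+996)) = 5646001 / 605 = 9332.23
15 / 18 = 5 / 6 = 0.83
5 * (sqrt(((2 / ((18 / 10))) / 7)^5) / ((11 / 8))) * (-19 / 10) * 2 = -15200 * sqrt(70) / 916839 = -0.14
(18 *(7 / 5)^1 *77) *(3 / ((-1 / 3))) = -87318 / 5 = -17463.60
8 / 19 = 0.42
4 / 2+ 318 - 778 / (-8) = 1669 / 4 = 417.25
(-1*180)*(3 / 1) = -540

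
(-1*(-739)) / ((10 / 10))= 739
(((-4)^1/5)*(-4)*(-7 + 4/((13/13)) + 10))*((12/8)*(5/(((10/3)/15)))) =756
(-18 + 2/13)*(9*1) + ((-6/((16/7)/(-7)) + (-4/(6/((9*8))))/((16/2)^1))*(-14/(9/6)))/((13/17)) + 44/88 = -4045/13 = -311.15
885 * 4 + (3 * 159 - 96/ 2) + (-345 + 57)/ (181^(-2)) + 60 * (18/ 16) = -18862263/ 2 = -9431131.50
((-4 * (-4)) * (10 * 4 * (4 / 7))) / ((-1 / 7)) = -2560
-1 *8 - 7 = -15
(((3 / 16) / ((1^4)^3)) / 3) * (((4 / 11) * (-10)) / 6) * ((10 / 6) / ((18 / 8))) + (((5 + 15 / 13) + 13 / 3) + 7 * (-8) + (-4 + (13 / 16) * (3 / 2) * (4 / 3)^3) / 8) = -2116435 / 46332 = -45.68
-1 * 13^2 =-169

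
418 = 418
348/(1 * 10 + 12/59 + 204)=10266/6319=1.62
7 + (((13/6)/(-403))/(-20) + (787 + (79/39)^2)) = 1505255107/1886040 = 798.10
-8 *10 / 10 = -8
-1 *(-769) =769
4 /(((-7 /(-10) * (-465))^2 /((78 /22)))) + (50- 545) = -769198607 /1553937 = -495.00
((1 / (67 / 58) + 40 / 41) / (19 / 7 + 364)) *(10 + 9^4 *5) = 1161847890 / 7051549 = 164.76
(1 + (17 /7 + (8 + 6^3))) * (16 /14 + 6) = 79600 /49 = 1624.49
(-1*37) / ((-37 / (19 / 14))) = 19 / 14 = 1.36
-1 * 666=-666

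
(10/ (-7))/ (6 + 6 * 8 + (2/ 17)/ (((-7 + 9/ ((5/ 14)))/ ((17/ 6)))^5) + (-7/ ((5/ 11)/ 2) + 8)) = -173302641439200/ 3784930994047753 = -0.05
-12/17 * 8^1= -96/17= -5.65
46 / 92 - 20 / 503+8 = 8.46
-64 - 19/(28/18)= -1067/14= -76.21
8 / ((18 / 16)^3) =4096 / 729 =5.62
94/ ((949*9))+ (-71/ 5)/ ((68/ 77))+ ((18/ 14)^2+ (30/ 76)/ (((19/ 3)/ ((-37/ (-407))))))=-8142127595983/ 565045741260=-14.41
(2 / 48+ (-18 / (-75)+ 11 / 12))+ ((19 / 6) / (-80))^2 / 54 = 2981909 / 2488320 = 1.20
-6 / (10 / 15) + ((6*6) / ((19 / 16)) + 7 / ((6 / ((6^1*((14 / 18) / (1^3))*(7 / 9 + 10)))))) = 123112 / 1539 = 79.99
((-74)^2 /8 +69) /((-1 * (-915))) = 1507 /1830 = 0.82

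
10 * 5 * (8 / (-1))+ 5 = -395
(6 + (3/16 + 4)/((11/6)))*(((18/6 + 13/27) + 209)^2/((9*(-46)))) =-32913169/36432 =-903.41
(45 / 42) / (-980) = -3 / 2744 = -0.00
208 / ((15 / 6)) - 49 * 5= -809 / 5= -161.80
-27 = -27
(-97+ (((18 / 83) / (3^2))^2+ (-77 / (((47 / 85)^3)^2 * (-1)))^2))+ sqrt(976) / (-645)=5809770000939284592217160985436 / 800443127137546755502249 - 4 * sqrt(61) / 645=7258192.08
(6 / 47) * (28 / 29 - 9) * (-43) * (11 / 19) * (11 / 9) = 2424598 / 77691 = 31.21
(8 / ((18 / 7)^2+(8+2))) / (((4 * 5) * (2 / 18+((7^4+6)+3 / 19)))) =8379 / 837693505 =0.00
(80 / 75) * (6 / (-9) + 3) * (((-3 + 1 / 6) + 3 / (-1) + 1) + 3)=-616 / 135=-4.56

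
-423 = -423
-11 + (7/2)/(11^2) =-2655/242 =-10.97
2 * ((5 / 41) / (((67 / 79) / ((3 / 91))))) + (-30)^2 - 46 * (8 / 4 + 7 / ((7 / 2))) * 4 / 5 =940925278 / 1249885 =752.81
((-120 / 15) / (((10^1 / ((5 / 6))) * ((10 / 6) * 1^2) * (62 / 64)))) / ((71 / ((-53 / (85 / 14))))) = 47488 / 935425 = 0.05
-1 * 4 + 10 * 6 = 56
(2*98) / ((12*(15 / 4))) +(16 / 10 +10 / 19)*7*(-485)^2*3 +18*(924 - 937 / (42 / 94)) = 10482303.90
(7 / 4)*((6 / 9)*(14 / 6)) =49 / 18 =2.72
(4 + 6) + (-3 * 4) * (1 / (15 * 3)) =146 / 15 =9.73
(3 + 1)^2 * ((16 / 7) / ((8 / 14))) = 64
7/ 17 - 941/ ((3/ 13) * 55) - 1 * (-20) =-53.73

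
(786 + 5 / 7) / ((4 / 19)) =104633 / 28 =3736.89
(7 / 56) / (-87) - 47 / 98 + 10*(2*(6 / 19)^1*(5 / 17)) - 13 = -128039111 / 11015592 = -11.62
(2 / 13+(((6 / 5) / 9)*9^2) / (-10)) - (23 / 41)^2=-677906 / 546325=-1.24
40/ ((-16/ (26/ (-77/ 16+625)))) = -1040/ 9923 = -0.10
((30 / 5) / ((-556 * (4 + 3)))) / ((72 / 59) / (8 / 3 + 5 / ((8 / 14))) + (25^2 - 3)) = -24249 / 9785441540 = -0.00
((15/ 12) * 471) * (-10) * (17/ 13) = -200175/ 26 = -7699.04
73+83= 156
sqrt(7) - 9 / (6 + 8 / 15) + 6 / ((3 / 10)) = sqrt(7) + 1825 / 98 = 21.27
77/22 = 7/2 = 3.50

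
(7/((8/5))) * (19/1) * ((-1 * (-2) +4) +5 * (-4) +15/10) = -16625/16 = -1039.06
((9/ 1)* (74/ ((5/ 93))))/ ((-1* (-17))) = 61938/ 85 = 728.68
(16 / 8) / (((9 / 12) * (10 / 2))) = 8 / 15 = 0.53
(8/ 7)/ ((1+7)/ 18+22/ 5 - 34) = -45/ 1148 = -0.04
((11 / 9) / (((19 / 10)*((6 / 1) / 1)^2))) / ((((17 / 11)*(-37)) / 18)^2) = 13310 / 7517179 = 0.00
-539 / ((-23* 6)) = 539 / 138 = 3.91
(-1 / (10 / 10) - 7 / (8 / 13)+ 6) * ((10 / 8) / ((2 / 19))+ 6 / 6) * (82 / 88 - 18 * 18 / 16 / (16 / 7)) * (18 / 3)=87950979 / 22528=3904.07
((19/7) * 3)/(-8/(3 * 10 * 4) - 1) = -855/112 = -7.63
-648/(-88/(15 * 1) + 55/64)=622080/4807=129.41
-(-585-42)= 627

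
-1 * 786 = -786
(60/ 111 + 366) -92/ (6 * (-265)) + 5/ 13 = 366.98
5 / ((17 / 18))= 90 / 17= 5.29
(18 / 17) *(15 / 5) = 54 / 17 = 3.18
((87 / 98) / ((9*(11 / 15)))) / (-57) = -0.00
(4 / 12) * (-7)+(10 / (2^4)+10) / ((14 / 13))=2531 / 336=7.53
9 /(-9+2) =-9 /7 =-1.29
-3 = -3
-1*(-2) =2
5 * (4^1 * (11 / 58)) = 3.79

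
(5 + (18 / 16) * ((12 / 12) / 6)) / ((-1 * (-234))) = 83 / 3744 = 0.02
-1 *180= -180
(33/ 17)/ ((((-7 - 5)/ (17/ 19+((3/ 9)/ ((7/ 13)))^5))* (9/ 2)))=-420663562/ 11872481607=-0.04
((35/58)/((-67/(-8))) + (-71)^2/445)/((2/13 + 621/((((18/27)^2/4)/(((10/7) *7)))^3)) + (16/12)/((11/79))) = 4228637127/167922635435221490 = 0.00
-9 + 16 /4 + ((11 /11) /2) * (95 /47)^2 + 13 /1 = 44369 /4418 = 10.04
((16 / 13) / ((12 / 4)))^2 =256 / 1521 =0.17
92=92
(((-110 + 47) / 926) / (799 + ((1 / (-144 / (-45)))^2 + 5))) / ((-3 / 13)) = 4992 / 13615441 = 0.00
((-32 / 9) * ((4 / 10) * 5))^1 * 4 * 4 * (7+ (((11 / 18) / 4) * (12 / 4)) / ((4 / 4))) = -22912 / 27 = -848.59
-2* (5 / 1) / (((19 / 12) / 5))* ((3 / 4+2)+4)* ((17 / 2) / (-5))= 6885 / 19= 362.37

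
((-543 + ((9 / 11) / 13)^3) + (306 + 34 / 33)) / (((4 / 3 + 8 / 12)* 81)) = -1035035266 / 710582301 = -1.46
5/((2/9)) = 45/2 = 22.50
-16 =-16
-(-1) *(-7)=-7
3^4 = 81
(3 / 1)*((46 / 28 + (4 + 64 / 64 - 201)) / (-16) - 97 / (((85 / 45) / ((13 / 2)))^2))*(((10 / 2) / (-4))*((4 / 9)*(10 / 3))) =613102325 / 97104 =6313.87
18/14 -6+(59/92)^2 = -4.30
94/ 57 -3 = -77/ 57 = -1.35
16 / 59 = 0.27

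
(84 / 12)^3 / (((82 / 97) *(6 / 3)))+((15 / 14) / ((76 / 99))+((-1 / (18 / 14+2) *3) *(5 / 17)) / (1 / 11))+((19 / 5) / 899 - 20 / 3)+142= 77434302482953 / 230013429240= 336.65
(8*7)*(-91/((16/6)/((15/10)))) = -5733/2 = -2866.50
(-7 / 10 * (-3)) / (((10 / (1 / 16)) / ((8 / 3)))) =7 / 200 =0.04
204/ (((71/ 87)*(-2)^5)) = -4437/ 568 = -7.81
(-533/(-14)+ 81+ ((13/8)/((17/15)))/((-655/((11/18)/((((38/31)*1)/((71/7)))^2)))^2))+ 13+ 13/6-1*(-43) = 1118338345119698699653/6309599683441098240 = 177.24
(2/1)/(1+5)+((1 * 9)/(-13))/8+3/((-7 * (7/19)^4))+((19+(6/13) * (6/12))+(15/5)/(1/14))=200394611/5243784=38.22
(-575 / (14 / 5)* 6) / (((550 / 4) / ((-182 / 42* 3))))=8970 / 77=116.49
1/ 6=0.17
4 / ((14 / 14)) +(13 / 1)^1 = 17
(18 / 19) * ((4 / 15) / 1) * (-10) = -48 / 19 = -2.53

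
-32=-32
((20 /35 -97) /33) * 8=-1800 /77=-23.38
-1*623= -623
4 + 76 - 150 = -70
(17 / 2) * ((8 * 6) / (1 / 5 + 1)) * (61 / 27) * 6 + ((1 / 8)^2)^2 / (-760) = 129125580791 / 28016640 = 4608.89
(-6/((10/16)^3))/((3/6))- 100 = -18644/125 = -149.15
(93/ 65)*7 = 651/ 65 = 10.02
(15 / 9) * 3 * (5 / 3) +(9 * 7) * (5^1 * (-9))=-8480 / 3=-2826.67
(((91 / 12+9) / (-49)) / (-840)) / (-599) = -199 / 295858080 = -0.00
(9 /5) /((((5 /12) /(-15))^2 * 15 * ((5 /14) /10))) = 4354.56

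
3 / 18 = 1 / 6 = 0.17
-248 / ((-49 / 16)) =3968 / 49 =80.98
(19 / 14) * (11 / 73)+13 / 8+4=5.83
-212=-212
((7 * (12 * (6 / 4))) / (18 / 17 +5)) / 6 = 357 / 103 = 3.47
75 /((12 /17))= 425 /4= 106.25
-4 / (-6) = 2 / 3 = 0.67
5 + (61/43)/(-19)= 4024/817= 4.93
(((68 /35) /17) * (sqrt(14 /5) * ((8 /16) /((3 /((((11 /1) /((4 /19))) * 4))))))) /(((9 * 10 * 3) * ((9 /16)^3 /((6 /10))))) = 856064 * sqrt(70) /86113125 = 0.08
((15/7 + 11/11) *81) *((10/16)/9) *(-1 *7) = -495/4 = -123.75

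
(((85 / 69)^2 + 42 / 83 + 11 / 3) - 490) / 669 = -191381302 / 264364047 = -0.72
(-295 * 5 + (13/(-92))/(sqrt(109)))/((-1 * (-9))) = -1475/9 - 13 * sqrt(109)/90252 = -163.89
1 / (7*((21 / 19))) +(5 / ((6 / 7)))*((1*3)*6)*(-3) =-46286 / 147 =-314.87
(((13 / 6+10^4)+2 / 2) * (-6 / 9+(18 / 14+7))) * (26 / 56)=15604940 / 441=35385.35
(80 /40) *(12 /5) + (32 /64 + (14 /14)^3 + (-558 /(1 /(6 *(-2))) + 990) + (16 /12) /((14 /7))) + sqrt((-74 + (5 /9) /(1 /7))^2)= 698677 /90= 7763.08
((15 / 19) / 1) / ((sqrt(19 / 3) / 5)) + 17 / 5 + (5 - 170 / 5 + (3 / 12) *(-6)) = -271 / 10 + 75 *sqrt(57) / 361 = -25.53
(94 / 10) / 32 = 47 / 160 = 0.29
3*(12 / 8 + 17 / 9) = 10.17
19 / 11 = 1.73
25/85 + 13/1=226/17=13.29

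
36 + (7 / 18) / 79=51199 / 1422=36.00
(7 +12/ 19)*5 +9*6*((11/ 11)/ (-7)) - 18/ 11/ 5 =220301/ 7315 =30.12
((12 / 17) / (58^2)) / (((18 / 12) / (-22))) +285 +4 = 4131789 / 14297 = 289.00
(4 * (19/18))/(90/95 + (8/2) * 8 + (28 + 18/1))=361/6750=0.05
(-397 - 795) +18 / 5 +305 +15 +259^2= 66212.60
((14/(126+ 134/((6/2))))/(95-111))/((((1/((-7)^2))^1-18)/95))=97755/3608576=0.03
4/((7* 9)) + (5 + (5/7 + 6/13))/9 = 614/819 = 0.75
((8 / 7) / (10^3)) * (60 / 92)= 3 / 4025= 0.00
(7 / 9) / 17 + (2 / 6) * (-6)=-299 / 153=-1.95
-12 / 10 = -6 / 5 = -1.20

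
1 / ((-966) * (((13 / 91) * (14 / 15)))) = -5 / 644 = -0.01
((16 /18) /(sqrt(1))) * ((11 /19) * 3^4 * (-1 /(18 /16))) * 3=-111.16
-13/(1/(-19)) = 247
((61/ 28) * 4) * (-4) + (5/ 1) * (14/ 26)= -2927/ 91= -32.16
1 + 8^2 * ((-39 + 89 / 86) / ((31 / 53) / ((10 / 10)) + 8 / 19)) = -105167801 / 43559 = -2414.38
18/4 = 9/2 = 4.50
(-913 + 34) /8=-879 /8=-109.88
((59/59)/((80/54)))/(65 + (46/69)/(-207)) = 16767/1614520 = 0.01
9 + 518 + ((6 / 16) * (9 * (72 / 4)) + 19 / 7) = 16533 / 28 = 590.46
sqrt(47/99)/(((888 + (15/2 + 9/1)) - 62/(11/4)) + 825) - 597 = -597 + 2 * sqrt(517)/112659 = -597.00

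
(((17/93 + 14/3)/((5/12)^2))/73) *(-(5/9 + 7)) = -490688/169725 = -2.89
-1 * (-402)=402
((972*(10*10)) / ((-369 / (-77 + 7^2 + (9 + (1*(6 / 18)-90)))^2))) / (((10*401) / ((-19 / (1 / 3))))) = 726927840 / 16441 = 44214.33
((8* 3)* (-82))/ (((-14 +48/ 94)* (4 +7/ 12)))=31.83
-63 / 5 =-12.60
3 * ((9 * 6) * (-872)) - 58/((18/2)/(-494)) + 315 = -137765.44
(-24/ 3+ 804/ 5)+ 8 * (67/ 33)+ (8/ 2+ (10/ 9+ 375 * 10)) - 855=3069.15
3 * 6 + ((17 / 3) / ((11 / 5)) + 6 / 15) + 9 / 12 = 14339 / 660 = 21.73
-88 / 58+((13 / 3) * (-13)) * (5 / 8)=-25561 / 696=-36.73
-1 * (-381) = 381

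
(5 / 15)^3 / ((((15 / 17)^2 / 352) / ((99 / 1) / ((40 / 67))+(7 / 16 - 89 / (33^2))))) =8368092682 / 3007125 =2782.76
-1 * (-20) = 20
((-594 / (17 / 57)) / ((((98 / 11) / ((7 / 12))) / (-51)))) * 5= 931095 / 28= 33253.39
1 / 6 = 0.17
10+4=14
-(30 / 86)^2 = -225 / 1849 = -0.12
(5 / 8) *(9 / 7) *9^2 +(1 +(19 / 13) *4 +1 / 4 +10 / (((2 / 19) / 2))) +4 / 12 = 573341 / 2184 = 262.52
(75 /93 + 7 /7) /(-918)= -28 /14229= -0.00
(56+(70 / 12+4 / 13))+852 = 71303 / 78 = 914.14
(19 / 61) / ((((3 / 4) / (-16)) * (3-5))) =608 / 183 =3.32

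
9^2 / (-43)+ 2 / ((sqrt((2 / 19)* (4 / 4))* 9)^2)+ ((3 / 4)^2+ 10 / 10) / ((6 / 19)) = 367667 / 111456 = 3.30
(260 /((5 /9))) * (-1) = -468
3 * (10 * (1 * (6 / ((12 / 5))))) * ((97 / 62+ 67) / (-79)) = -318825 / 4898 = -65.09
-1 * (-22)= 22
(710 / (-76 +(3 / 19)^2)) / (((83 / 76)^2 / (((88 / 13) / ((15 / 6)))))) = -52111718912 / 2456279839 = -21.22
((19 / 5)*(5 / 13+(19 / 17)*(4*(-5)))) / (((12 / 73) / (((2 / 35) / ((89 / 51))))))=-1346777 / 80990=-16.63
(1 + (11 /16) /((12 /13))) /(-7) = -335 /1344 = -0.25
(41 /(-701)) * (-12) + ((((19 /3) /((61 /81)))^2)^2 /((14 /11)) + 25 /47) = 25108127995061263 /6386504927978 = 3931.43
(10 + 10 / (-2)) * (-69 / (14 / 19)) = -6555 / 14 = -468.21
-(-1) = 1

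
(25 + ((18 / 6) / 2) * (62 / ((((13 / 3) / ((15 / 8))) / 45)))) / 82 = 190925 / 8528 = 22.39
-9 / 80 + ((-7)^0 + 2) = 2.89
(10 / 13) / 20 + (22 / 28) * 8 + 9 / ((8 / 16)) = 4427 / 182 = 24.32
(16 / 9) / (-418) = -8 / 1881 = -0.00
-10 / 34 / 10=-1 / 34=-0.03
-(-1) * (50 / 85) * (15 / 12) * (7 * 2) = 175 / 17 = 10.29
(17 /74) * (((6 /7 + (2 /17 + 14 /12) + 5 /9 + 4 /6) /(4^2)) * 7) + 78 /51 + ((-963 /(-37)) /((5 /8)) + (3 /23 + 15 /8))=1896429079 /41664960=45.52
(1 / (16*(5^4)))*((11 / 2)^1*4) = 11 / 5000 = 0.00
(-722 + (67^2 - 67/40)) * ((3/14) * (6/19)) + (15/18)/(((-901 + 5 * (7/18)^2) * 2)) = 20809217097/81670120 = 254.80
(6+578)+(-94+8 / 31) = 15198 / 31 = 490.26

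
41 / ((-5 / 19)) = -779 / 5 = -155.80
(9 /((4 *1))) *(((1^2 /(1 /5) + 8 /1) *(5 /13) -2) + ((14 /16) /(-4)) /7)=855 /128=6.68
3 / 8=0.38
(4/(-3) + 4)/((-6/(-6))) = 8/3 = 2.67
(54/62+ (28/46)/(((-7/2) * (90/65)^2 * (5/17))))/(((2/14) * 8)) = 568547/1155060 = 0.49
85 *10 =850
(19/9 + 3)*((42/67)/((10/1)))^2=2254/112225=0.02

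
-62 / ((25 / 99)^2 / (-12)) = 7291944 / 625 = 11667.11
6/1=6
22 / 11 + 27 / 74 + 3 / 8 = 811 / 296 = 2.74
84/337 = 0.25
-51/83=-0.61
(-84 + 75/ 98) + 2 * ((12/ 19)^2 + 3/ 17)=-49367433/ 601426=-82.08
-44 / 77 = -4 / 7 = -0.57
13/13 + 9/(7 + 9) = 25/16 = 1.56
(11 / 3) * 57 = 209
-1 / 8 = -0.12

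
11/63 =0.17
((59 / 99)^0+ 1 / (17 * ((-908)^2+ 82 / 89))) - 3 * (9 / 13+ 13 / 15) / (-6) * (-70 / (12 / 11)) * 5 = -4039269749945 / 16216400538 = -249.09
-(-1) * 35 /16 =2.19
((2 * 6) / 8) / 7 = 3 / 14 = 0.21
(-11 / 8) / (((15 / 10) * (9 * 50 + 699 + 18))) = -11 / 14004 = -0.00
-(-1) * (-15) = -15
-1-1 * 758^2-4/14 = -4021957/7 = -574565.29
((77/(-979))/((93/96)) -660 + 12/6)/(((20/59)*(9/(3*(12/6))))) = -53561557/41385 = -1294.23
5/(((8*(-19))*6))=-0.01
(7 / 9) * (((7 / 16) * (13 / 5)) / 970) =637 / 698400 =0.00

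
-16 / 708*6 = -8 / 59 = -0.14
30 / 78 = 5 / 13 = 0.38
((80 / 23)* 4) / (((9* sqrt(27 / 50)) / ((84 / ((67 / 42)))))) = 110.77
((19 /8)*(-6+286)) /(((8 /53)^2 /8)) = 1867985 /8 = 233498.12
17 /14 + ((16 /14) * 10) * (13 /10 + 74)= 12065 /14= 861.79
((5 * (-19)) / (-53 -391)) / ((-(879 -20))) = -95 / 381396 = -0.00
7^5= 16807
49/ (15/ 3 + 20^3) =49/ 8005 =0.01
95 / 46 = 2.07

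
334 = 334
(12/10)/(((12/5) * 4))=0.12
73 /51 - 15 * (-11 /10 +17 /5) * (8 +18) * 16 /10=-365611 /255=-1433.77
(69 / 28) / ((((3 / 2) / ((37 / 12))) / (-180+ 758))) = 245939 / 84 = 2927.85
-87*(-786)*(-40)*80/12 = -18235200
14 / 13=1.08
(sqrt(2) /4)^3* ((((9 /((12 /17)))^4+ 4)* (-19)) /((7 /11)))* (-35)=7070705125* sqrt(2) /8192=1220640.51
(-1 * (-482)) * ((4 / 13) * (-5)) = -9640 / 13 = -741.54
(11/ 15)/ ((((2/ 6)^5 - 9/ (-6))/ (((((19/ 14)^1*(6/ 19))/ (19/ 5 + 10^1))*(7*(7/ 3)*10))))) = 41580/ 16813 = 2.47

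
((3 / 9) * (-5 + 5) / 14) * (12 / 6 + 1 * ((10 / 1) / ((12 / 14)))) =0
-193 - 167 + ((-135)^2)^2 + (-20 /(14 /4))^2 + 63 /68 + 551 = 1106726630799 /3332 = 332150849.58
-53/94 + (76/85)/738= -1658773/2948310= -0.56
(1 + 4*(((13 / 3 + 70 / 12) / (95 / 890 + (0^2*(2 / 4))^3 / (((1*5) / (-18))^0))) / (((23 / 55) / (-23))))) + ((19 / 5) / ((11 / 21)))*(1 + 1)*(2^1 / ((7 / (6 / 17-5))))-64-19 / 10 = -2242461659 / 106590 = -21038.20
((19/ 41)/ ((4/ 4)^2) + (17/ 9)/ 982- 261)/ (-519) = 94406819/ 188063802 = 0.50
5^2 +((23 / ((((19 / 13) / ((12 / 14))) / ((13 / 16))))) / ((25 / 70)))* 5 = 13561 / 76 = 178.43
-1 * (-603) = 603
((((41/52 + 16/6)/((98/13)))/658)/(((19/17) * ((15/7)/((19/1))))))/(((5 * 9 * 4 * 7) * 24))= 0.00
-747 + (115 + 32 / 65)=-631.51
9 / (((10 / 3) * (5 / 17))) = 459 / 50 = 9.18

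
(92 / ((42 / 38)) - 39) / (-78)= -929 / 1638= -0.57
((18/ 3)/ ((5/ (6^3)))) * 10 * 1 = 2592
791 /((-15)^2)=791 /225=3.52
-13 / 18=-0.72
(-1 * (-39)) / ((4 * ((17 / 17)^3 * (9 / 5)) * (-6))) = -65 / 72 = -0.90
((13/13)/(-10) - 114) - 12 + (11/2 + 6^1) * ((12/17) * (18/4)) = -15227/170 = -89.57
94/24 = 47/12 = 3.92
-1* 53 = -53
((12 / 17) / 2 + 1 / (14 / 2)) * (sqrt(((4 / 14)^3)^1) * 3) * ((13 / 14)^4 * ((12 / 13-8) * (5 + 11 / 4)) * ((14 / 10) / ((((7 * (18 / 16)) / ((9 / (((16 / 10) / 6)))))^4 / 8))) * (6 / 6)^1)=-44916702714000 * sqrt(14) / 4802079233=-34997.95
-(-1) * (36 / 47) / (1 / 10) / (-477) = -0.02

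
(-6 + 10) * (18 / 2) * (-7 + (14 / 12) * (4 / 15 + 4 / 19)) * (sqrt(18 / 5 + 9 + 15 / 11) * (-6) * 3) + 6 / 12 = 15602.52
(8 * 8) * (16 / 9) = 1024 / 9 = 113.78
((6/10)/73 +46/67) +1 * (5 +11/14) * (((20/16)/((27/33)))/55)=1171591/1369480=0.86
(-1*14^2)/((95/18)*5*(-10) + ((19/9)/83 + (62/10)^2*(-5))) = 244020/567799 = 0.43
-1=-1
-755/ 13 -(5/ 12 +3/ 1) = -9593/ 156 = -61.49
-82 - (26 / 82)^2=-138011 / 1681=-82.10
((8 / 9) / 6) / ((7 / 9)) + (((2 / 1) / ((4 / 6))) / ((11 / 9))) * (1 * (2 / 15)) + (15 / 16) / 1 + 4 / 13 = 423529 / 240240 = 1.76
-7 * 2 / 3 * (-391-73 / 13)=72184 / 39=1850.87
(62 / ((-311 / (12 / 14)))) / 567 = -124 / 411453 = -0.00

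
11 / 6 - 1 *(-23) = 149 / 6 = 24.83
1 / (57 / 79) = 1.39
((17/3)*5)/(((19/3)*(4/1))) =85/76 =1.12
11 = 11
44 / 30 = 22 / 15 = 1.47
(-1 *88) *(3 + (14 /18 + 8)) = -9328 /9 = -1036.44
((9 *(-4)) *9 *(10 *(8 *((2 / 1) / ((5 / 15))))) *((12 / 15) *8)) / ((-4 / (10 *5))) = 12441600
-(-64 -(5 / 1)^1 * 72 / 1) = 424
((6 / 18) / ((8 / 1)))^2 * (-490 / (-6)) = 245 / 1728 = 0.14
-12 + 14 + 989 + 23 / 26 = 25789 / 26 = 991.88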